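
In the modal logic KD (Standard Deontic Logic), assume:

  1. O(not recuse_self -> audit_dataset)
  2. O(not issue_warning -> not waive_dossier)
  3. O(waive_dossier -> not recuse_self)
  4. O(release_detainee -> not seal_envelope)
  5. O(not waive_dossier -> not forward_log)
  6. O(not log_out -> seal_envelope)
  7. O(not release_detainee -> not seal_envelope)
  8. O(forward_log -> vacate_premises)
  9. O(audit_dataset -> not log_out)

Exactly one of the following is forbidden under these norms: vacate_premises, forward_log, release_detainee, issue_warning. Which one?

forward_log

By case analysis on release_detainee: premise 4 gives O(release_detainee -> not seal_envelope) and premise 7 gives O(not release_detainee -> not seal_envelope), so O(not seal_envelope) either way.
Premise 6 is O(not log_out -> seal_envelope); contrapositively O(not seal_envelope -> log_out). Since O(not seal_envelope) holds, K gives O(log_out).
The contrapositive of premise 9 (O(audit_dataset -> not log_out)) is O(log_out -> not audit_dataset), and O(log_out) is already established, so O(not audit_dataset).
Premise 1 is O(not recuse_self -> audit_dataset); contrapositively O(not audit_dataset -> recuse_self). Since O(not audit_dataset) holds, K gives O(recuse_self).
Premise 3 is O(waive_dossier -> not recuse_self); contrapositively O(recuse_self -> not waive_dossier). Since O(recuse_self) holds, K gives O(not waive_dossier).
With premise 5, O(not waive_dossier -> not forward_log), the K-axiom yields O(not forward_log).
So O(not forward_log) holds, i.e. forward_log is forbidden. None of the other listed options is forbidden under the premises.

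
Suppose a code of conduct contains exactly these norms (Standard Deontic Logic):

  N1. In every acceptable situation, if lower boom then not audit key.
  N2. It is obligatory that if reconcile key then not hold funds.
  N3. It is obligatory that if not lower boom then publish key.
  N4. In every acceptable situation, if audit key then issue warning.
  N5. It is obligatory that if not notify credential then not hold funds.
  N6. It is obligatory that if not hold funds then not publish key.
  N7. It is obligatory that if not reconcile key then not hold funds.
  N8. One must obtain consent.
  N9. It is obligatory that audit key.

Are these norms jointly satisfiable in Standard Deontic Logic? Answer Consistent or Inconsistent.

Inconsistent

Premises 7 and 2 cover both cases: O(¬reconcile_key → ¬hold_funds) and O(reconcile_key → ¬hold_funds). Since ¬reconcile_key ∨ reconcile_key is a tautology, O(¬hold_funds) follows.
Applying K to premise 6 (O(¬hold_funds → ¬publish_key)) and O(¬hold_funds) yields O(¬publish_key).
The contrapositive of premise 3 (O(¬lower_boom → publish_key)) is O(¬publish_key → lower_boom), and O(¬publish_key) is already established, so O(lower_boom).
With premise 1, O(lower_boom → ¬audit_key), the K-axiom yields O(¬audit_key).
Yet premise 9 states O(audit_key).
We now have both O(¬audit_key) and O(audit_key) — audit_key is simultaneously obligatory and forbidden, violating the D-axiom.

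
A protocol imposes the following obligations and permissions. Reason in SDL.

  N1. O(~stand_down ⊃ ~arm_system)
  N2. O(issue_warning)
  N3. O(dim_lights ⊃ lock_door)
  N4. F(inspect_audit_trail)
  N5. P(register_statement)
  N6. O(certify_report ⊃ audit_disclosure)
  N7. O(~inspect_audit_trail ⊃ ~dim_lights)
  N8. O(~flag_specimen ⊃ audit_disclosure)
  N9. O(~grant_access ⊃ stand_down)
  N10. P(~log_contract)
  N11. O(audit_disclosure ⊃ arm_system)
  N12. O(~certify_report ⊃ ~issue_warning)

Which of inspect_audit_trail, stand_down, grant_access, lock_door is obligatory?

stand_down

Premise 2 gives O(issue_warning).
Premise 12, O(~certify_report ⊃ ~issue_warning), contraposes to O(issue_warning ⊃ certify_report); with O(issue_warning) we get O(certify_report).
From O(certify_report) and premise 6, O(certify_report ⊃ audit_disclosure), we obtain O(audit_disclosure).
From O(audit_disclosure) and premise 11, O(audit_disclosure ⊃ arm_system), we obtain O(arm_system).
The contrapositive of premise 1 (O(~stand_down ⊃ ~arm_system)) is O(arm_system ⊃ stand_down), and O(arm_system) is already established, so O(stand_down).
So O(stand_down) holds — stand_down is obligatory. None of the other listed options is made obligatory by any chain of premises.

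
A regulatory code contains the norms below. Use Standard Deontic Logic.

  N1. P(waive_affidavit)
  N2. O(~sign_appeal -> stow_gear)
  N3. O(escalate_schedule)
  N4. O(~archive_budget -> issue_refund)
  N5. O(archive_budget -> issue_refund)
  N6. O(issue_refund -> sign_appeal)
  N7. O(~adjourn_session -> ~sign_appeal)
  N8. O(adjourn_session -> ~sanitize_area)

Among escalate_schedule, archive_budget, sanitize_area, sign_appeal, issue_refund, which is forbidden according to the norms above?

Premises 4 and 5 cover both cases: O(~archive_budget -> issue_refund) and O(archive_budget -> issue_refund). Since ~archive_budget ∨ archive_budget is a tautology, O(issue_refund) follows.
From O(issue_refund) and premise 6, O(issue_refund -> sign_appeal), we obtain O(sign_appeal).
Premise 7, O(~adjourn_session -> ~sign_appeal), contraposes to O(sign_appeal -> adjourn_session); with O(sign_appeal) we get O(adjourn_session).
Applying K to premise 8 (O(adjourn_session -> ~sanitize_area)) and O(adjourn_session) yields O(~sanitize_area).
So O(~sanitize_area) holds, i.e. sanitize_area is forbidden. None of the other listed options is forbidden under the premises.

sanitize_area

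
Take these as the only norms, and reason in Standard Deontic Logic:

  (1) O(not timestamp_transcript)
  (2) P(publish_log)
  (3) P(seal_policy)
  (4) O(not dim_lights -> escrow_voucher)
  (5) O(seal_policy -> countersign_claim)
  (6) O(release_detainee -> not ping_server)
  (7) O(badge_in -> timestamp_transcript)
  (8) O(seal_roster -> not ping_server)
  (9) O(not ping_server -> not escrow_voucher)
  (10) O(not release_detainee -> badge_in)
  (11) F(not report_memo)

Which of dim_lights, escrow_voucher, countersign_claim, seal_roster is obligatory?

dim_lights

Premise 1 states O(not timestamp_transcript) outright.
Premise 7, O(badge_in -> timestamp_transcript), contraposes to O(not timestamp_transcript -> not badge_in); with O(not timestamp_transcript) we get O(not badge_in).
Premise 10, O(not release_detainee -> badge_in), contraposes to O(not badge_in -> release_detainee); with O(not badge_in) we get O(release_detainee).
With premise 6, O(release_detainee -> not ping_server), the K-axiom yields O(not ping_server).
From O(not ping_server) and premise 9, O(not ping_server -> not escrow_voucher), we obtain O(not escrow_voucher).
The contrapositive of premise 4 (O(not dim_lights -> escrow_voucher)) is O(not escrow_voucher -> dim_lights), and O(not escrow_voucher) is already established, so O(dim_lights).
So O(dim_lights) holds — dim_lights is obligatory. None of the other listed options is made obligatory by any chain of premises.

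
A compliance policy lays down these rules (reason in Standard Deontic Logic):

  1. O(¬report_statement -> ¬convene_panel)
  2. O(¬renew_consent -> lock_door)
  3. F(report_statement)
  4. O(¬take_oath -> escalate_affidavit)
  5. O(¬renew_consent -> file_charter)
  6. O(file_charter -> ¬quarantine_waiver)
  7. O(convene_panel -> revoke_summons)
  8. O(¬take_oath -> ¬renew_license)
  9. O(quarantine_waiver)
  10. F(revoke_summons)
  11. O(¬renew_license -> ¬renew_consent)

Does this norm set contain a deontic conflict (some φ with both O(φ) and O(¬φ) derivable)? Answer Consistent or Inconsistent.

Consistent

Premise 7 is O(convene_panel -> revoke_summons), but O(convene_panel) is not derivable from the premises, so it does not yield O(revoke_summons).
So O(revoke_summons) is not derivable, and the apparent clash with O(¬revoke_summons) does not arise.
A world satisfying every obligation exists (e.g. convene_panel=false, escalate_affidavit=false, file_charter=false, lock_door=false, quarantine_waiver=true, renew_consent=true, renew_license=true, report_statement=false, revoke_summons=false, take_oath=true); no atom is both obligatory and forbidden, so the set is consistent.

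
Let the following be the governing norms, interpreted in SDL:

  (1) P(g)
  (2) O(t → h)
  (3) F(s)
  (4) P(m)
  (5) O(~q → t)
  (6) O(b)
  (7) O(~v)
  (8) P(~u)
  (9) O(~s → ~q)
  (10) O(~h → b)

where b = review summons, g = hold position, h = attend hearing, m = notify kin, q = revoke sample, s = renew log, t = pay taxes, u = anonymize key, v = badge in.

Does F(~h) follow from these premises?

Yes

Premise 3 is F(s), i.e. O(~s).
Applying K to premise 9 (O(~s → ~q)) and O(~s) yields O(~q).
From O(~q) and premise 5, O(~q → t), we obtain O(t).
With premise 2, O(t → h), the K-axiom yields O(h).
Premises 1, 4, 6, 7, 8, 10 do not contribute to this derivation.
So O(h) holds, i.e. F(~h). The claim follows.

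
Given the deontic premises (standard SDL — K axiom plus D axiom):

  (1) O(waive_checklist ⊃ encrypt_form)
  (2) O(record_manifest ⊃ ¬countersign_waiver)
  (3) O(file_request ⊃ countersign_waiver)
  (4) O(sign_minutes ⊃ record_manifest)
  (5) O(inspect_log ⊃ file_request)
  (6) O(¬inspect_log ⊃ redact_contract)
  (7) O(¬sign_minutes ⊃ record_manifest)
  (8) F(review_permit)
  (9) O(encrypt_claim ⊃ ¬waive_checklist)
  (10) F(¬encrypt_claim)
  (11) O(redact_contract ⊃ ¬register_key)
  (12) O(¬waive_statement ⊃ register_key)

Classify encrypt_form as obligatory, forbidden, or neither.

Premise 1 is O(waive_checklist ⊃ encrypt_form), but O(waive_checklist) is not derivable from the premises, so it does not yield O(encrypt_form).
No premise or chain of K-axiom applications forces O(encrypt_form), and none forces O(¬encrypt_form). So encrypt_form is neither obligatory nor forbidden under these norms.

Neither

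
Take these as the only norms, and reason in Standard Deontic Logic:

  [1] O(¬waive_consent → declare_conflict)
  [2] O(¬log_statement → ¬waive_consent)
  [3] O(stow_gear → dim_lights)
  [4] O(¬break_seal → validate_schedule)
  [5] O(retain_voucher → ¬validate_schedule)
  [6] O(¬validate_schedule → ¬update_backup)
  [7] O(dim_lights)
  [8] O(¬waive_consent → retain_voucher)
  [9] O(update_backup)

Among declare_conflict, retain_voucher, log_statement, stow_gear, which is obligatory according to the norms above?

Premise 9 gives O(update_backup).
Premise 6 is O(¬validate_schedule → ¬update_backup); contrapositively O(update_backup → validate_schedule). Since O(update_backup) holds, K gives O(validate_schedule).
The contrapositive of premise 5 (O(retain_voucher → ¬validate_schedule)) is O(validate_schedule → ¬retain_voucher), and O(validate_schedule) is already established, so O(¬retain_voucher).
Premise 8 is O(¬waive_consent → retain_voucher); contrapositively O(¬retain_voucher → waive_consent). Since O(¬retain_voucher) holds, K gives O(waive_consent).
The contrapositive of premise 2 (O(¬log_statement → ¬waive_consent)) is O(waive_consent → log_statement), and O(waive_consent) is already established, so O(log_statement).
So O(log_statement) holds — log_statement is obligatory. None of the other listed options is made obligatory by any chain of premises.

log_statement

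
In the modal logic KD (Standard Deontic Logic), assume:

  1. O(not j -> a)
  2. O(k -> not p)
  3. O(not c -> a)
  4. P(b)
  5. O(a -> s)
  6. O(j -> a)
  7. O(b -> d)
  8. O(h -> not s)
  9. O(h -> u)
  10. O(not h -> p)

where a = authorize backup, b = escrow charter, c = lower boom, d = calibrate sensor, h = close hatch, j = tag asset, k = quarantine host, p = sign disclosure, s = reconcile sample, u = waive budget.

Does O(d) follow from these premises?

Premise 7 is O(b -> d), but O(b) is not derivable from the premises (the permission P(b) asserts only not O(not b), not O(b)), so it does not yield O(d).
No other premise forces O(d). An ideal world satisfying every premise can still have d false, so O(d) is not derivable.

No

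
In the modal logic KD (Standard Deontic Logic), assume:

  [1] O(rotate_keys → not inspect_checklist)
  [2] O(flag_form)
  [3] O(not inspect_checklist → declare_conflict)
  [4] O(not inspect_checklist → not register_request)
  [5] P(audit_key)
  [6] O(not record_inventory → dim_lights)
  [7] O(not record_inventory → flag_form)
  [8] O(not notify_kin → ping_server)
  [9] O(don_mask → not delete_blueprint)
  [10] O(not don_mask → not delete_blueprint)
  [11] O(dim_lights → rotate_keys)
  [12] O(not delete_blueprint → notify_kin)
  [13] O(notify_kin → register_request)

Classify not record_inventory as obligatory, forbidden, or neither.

Forbidden

Premises 10 and 9 are O(not don_mask → not delete_blueprint) and O(don_mask → not delete_blueprint); every ideal world satisfies not don_mask or don_mask, so in either case not delete_blueprint holds — hence O(not delete_blueprint).
From O(not delete_blueprint) and premise 12, O(not delete_blueprint → notify_kin), we obtain O(notify_kin).
From O(notify_kin) and premise 13, O(notify_kin → register_request), we obtain O(register_request).
Premise 4, O(not inspect_checklist → not register_request), contraposes to O(register_request → inspect_checklist); with O(register_request) we get O(inspect_checklist).
Premise 1 is O(rotate_keys → not inspect_checklist); contrapositively O(inspect_checklist → not rotate_keys). Since O(inspect_checklist) holds, K gives O(not rotate_keys).
Premise 11 is O(dim_lights → rotate_keys); contrapositively O(not rotate_keys → not dim_lights). Since O(not rotate_keys) holds, K gives O(not dim_lights).
Premise 6 is O(not record_inventory → dim_lights); contrapositively O(not dim_lights → record_inventory). Since O(not dim_lights) holds, K gives O(record_inventory).
Premises 2, 3, 5, 7, 8 do not contribute to this derivation.
Thus O(record_inventory), which is F(not record_inventory): not record_inventory is forbidden.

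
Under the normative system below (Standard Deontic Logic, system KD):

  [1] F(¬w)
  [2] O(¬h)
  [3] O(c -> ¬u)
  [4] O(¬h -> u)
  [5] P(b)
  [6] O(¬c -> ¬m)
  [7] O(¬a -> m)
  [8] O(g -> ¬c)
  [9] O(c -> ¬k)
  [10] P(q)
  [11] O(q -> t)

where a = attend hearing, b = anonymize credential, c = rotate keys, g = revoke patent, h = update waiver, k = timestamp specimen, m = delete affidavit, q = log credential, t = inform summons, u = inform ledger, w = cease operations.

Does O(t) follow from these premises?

No

Premise 11 is O(q -> t), but O(q) is not derivable from the premises (the permission P(q) asserts only ¬O(¬q), not O(q)), so it does not yield O(t).
No other premise forces O(t). An ideal world satisfying every premise can still have t false, so O(t) is not derivable.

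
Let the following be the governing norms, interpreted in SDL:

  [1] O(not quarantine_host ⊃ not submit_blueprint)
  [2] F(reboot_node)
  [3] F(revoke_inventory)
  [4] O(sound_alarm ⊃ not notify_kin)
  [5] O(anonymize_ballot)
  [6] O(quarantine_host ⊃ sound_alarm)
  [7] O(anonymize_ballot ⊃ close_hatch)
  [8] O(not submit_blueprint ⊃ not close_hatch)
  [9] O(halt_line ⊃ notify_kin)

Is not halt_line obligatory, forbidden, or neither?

Obligatory

From premise 5 we have O(anonymize_ballot).
From O(anonymize_ballot) and premise 7, O(anonymize_ballot ⊃ close_hatch), we obtain O(close_hatch).
The contrapositive of premise 8 (O(not submit_blueprint ⊃ not close_hatch)) is O(close_hatch ⊃ submit_blueprint), and O(close_hatch) is already established, so O(submit_blueprint).
Premise 1 is O(not quarantine_host ⊃ not submit_blueprint); contrapositively O(submit_blueprint ⊃ quarantine_host). Since O(submit_blueprint) holds, K gives O(quarantine_host).
Applying K to premise 6 (O(quarantine_host ⊃ sound_alarm)) and O(quarantine_host) yields O(sound_alarm).
From O(sound_alarm) and premise 4, O(sound_alarm ⊃ not notify_kin), we obtain O(not notify_kin).
Premise 9 is O(halt_line ⊃ notify_kin); contrapositively O(not notify_kin ⊃ not halt_line). Since O(not notify_kin) holds, K gives O(not halt_line).
Premises 2, 3 do not contribute to this derivation.
Hence not halt_line is obligatory.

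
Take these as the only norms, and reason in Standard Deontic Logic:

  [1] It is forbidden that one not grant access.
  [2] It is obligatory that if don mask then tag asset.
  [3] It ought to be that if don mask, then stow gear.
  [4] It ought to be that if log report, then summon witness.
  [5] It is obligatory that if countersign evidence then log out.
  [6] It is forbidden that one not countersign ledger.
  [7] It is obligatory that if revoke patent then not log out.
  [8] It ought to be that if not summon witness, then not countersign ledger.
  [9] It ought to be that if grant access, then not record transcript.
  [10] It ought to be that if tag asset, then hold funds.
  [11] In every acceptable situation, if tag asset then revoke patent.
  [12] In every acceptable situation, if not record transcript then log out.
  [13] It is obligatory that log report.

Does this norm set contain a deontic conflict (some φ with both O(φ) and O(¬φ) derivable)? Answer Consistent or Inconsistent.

Consistent

Premise 8 is O(¬summon_witness → ¬countersign_ledger), but O(¬summon_witness) is not derivable from the premises, so it does not yield O(¬countersign_ledger).
So O(¬countersign_ledger) is not derivable, and the apparent clash with O(countersign_ledger) does not arise.
A world satisfying every obligation exists (e.g. countersign_evidence=false, countersign_ledger=true, don_mask=false, grant_access=true, hold_funds=false, log_out=true, log_report=true, record_transcript=false, revoke_patent=false, stow_gear=false, summon_witness=true, tag_asset=false); no atom is both obligatory and forbidden, so the set is consistent.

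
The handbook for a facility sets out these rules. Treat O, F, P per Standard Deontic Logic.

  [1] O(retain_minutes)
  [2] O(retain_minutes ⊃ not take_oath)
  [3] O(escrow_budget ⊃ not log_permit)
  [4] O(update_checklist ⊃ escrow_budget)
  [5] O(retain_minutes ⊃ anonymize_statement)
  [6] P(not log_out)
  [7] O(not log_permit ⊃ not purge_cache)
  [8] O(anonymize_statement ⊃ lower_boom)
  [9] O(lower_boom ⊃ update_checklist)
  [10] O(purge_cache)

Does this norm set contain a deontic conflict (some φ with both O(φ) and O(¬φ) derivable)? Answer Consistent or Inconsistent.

From premise 10 we have O(purge_cache).
The contrapositive of premise 7 (O(not log_permit ⊃ not purge_cache)) is O(purge_cache ⊃ log_permit), and O(purge_cache) is already established, so O(log_permit).
The contrapositive of premise 3 (O(escrow_budget ⊃ not log_permit)) is O(log_permit ⊃ not escrow_budget), and O(log_permit) is already established, so O(not escrow_budget).
Premise 4, O(update_checklist ⊃ escrow_budget), contraposes to O(not escrow_budget ⊃ not update_checklist); with O(not escrow_budget) we get O(not update_checklist).
Premise 9 is O(lower_boom ⊃ update_checklist); contrapositively O(not update_checklist ⊃ not lower_boom). Since O(not update_checklist) holds, K gives O(not lower_boom).
The contrapositive of premise 8 (O(anonymize_statement ⊃ lower_boom)) is O(not lower_boom ⊃ not anonymize_statement), and O(not lower_boom) is already established, so O(not anonymize_statement).
Premise 5 is O(retain_minutes ⊃ anonymize_statement); contrapositively O(not anonymize_statement ⊃ not retain_minutes). Since O(not anonymize_statement) holds, K gives O(not retain_minutes).
But premise 1 directly asserts O(retain_minutes).
We now have both O(not retain_minutes) and O(retain_minutes) — retain_minutes is simultaneously obligatory and forbidden, violating the D-axiom.

Inconsistent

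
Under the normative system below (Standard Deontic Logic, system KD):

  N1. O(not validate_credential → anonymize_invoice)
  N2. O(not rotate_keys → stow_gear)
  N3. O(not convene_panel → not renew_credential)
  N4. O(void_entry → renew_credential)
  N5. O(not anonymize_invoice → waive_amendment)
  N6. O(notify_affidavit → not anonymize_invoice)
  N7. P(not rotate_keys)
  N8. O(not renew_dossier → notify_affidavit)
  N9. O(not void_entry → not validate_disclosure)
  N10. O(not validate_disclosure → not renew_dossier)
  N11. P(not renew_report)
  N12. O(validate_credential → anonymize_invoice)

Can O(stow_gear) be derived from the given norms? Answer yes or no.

Premise 2 is O(not rotate_keys → stow_gear), but O(not rotate_keys) is not derivable from the premises (the permission P(not rotate_keys) asserts only not O(rotate_keys), not O(not rotate_keys)), so it does not yield O(stow_gear).
No other premise forces O(stow_gear). An ideal world satisfying every premise can still have stow_gear false, so O(stow_gear) is not derivable.

No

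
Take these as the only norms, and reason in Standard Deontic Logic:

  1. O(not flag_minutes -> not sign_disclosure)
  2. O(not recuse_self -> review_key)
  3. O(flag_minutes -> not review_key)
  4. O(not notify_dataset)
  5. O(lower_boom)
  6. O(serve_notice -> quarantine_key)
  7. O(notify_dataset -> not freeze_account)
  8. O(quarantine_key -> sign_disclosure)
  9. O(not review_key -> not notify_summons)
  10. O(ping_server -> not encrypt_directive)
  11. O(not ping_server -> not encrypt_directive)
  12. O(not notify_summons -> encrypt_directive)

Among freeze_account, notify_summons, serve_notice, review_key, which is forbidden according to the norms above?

serve_notice

By case analysis on not ping_server: premise 11 gives O(not ping_server -> not encrypt_directive) and premise 10 gives O(ping_server -> not encrypt_directive), so O(not encrypt_directive) either way.
Premise 12, O(not notify_summons -> encrypt_directive), contraposes to O(not encrypt_directive -> notify_summons); with O(not encrypt_directive) we get O(notify_summons).
Premise 9, O(not review_key -> not notify_summons), contraposes to O(notify_summons -> review_key); with O(notify_summons) we get O(review_key).
The contrapositive of premise 3 (O(flag_minutes -> not review_key)) is O(review_key -> not flag_minutes), and O(review_key) is already established, so O(not flag_minutes).
With premise 1, O(not flag_minutes -> not sign_disclosure), the K-axiom yields O(not sign_disclosure).
Premise 8, O(quarantine_key -> sign_disclosure), contraposes to O(not sign_disclosure -> not quarantine_key); with O(not sign_disclosure) we get O(not quarantine_key).
The contrapositive of premise 6 (O(serve_notice -> quarantine_key)) is O(not quarantine_key -> not serve_notice), and O(not quarantine_key) is already established, so O(not serve_notice).
So O(not serve_notice) holds, i.e. serve_notice is forbidden. None of the other listed options is forbidden under the premises.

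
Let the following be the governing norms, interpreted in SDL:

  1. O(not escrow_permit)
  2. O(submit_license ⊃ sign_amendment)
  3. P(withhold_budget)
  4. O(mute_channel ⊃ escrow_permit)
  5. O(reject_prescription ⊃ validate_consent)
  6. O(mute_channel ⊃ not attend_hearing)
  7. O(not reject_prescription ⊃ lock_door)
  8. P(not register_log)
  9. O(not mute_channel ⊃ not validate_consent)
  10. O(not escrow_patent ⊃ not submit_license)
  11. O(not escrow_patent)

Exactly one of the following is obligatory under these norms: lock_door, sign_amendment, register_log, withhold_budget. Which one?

lock_door

Premise 1 gives O(not escrow_permit).
Premise 4, O(mute_channel ⊃ escrow_permit), contraposes to O(not escrow_permit ⊃ not mute_channel); with O(not escrow_permit) we get O(not mute_channel).
Applying K to premise 9 (O(not mute_channel ⊃ not validate_consent)) and O(not mute_channel) yields O(not validate_consent).
Premise 5, O(reject_prescription ⊃ validate_consent), contraposes to O(not validate_consent ⊃ not reject_prescription); with O(not validate_consent) we get O(not reject_prescription).
From O(not reject_prescription) and premise 7, O(not reject_prescription ⊃ lock_door), we obtain O(lock_door).
So O(lock_door) holds — lock_door is obligatory. None of the other listed options is made obligatory by any chain of premises.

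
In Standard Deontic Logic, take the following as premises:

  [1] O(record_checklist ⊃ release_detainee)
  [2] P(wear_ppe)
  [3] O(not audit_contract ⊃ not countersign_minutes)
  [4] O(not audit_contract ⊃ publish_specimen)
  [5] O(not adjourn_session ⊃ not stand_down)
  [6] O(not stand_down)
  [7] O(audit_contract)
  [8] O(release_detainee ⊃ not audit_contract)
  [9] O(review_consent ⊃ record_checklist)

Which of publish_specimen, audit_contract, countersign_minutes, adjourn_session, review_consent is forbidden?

Premise 7 states O(audit_contract) outright.
The contrapositive of premise 8 (O(release_detainee ⊃ not audit_contract)) is O(audit_contract ⊃ not release_detainee), and O(audit_contract) is already established, so O(not release_detainee).
The contrapositive of premise 1 (O(record_checklist ⊃ release_detainee)) is O(not release_detainee ⊃ not record_checklist), and O(not release_detainee) is already established, so O(not record_checklist).
The contrapositive of premise 9 (O(review_consent ⊃ record_checklist)) is O(not record_checklist ⊃ not review_consent), and O(not record_checklist) is already established, so O(not review_consent).
So O(not review_consent) holds, i.e. review_consent is forbidden. None of the other listed options is forbidden under the premises.

review_consent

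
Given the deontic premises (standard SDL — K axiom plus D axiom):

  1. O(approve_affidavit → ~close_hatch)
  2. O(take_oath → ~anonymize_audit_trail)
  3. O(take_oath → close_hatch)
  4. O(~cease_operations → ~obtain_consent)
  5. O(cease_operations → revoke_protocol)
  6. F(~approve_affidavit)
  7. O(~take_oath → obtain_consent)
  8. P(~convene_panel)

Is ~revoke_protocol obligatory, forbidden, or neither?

Forbidden

F(~approve_affidavit) at premise 6 means O(approve_affidavit).
Applying K to premise 1 (O(approve_affidavit → ~close_hatch)) and O(approve_affidavit) yields O(~close_hatch).
Premise 3, O(take_oath → close_hatch), contraposes to O(~close_hatch → ~take_oath); with O(~close_hatch) we get O(~take_oath).
Premise 7 is O(~take_oath → obtain_consent); since O(~take_oath), deontic closure gives O(obtain_consent).
Premise 4, O(~cease_operations → ~obtain_consent), contraposes to O(obtain_consent → cease_operations); with O(obtain_consent) we get O(cease_operations).
Applying K to premise 5 (O(cease_operations → revoke_protocol)) and O(cease_operations) yields O(revoke_protocol).
Premises 2, 8 do not contribute to this derivation.
Thus O(revoke_protocol), which is F(~revoke_protocol): ~revoke_protocol is forbidden.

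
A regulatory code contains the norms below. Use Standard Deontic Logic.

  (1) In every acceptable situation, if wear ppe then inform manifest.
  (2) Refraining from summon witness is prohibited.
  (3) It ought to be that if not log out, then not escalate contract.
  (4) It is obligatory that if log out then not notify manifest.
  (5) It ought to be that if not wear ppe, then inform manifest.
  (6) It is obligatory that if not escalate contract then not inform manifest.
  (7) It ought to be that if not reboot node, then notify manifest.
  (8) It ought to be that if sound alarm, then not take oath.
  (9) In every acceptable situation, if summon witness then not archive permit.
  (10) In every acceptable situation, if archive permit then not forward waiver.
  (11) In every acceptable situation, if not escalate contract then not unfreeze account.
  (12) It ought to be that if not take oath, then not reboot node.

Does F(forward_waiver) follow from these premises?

No

Premise 10 is O(archive_permit → ¬forward_waiver), but O(archive_permit) is not derivable from the premises, so it does not yield O(¬forward_waiver).
No other premise forces O(¬forward_waiver). An ideal world satisfying every premise can still have forward_waiver true, so F(forward_waiver) is not derivable.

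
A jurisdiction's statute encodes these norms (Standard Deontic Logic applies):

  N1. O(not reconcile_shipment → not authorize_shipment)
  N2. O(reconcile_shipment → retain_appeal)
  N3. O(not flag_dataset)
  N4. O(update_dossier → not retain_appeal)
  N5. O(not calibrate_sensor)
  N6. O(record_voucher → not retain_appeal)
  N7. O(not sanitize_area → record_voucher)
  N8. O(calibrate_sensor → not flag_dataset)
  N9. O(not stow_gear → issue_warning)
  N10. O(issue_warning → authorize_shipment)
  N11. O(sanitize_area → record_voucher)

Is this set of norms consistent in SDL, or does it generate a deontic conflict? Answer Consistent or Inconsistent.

Premise 8 is O(calibrate_sensor → not flag_dataset); even if O(not flag_dataset) held, inferring O(calibrate_sensor) would be affirming the consequent — invalid.
So O(calibrate_sensor) is not derivable, and the apparent clash with O(not calibrate_sensor) does not arise.
A world satisfying every obligation exists (e.g. authorize_shipment=false, calibrate_sensor=false, flag_dataset=false, issue_warning=false, reconcile_shipment=false, record_voucher=true, retain_appeal=false, sanitize_area=false, stow_gear=true, update_dossier=false); no atom is both obligatory and forbidden, so the set is consistent.

Consistent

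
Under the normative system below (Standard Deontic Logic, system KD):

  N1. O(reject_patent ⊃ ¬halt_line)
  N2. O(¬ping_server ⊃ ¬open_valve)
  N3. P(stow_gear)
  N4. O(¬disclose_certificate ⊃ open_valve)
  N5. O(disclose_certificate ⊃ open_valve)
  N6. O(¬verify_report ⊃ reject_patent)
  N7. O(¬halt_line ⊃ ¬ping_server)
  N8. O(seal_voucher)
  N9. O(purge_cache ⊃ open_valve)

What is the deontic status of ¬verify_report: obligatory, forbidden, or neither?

Forbidden

Premises 5 and 4 cover both cases: O(disclose_certificate ⊃ open_valve) and O(¬disclose_certificate ⊃ open_valve). Since disclose_certificate ∨ ¬disclose_certificate is a tautology, O(open_valve) follows.
The contrapositive of premise 2 (O(¬ping_server ⊃ ¬open_valve)) is O(open_valve ⊃ ping_server), and O(open_valve) is already established, so O(ping_server).
Premise 7 is O(¬halt_line ⊃ ¬ping_server); contrapositively O(ping_server ⊃ halt_line). Since O(ping_server) holds, K gives O(halt_line).
Premise 1, O(reject_patent ⊃ ¬halt_line), contraposes to O(halt_line ⊃ ¬reject_patent); with O(halt_line) we get O(¬reject_patent).
Premise 6 is O(¬verify_report ⊃ reject_patent); contrapositively O(¬reject_patent ⊃ verify_report). Since O(¬reject_patent) holds, K gives O(verify_report).
Premises 3, 8, 9 do not contribute to this derivation.
Thus O(verify_report), which is F(¬verify_report): ¬verify_report is forbidden.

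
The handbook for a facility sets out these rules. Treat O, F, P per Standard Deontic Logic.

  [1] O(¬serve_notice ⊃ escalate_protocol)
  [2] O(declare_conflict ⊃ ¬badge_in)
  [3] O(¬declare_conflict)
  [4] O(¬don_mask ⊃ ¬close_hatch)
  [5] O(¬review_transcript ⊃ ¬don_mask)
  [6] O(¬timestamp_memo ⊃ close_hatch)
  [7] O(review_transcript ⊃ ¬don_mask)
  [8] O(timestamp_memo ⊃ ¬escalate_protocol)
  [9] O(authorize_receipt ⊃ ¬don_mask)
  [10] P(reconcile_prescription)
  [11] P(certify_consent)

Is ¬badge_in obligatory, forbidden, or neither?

Neither

Premise 2 is O(declare_conflict ⊃ ¬badge_in), but O(declare_conflict) is not derivable from the premises, so it does not yield O(¬badge_in).
No premise or chain of K-axiom applications forces O(¬badge_in), and none forces O(badge_in). So ¬badge_in is neither obligatory nor forbidden under these norms.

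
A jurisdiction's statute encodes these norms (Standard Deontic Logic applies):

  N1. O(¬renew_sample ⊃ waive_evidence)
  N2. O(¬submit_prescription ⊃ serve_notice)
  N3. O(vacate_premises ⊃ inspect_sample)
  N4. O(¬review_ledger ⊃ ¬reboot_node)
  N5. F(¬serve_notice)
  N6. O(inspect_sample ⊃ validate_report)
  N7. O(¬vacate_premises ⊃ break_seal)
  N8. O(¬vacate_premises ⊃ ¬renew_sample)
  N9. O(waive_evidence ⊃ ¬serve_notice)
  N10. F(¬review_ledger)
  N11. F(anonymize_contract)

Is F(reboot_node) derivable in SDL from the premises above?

No

Premise 4 is O(¬review_ledger ⊃ ¬reboot_node), but O(¬review_ledger) is not derivable from the premises, so it does not yield O(¬reboot_node).
No other premise forces O(¬reboot_node). An ideal world satisfying every premise can still have reboot_node true, so F(reboot_node) is not derivable.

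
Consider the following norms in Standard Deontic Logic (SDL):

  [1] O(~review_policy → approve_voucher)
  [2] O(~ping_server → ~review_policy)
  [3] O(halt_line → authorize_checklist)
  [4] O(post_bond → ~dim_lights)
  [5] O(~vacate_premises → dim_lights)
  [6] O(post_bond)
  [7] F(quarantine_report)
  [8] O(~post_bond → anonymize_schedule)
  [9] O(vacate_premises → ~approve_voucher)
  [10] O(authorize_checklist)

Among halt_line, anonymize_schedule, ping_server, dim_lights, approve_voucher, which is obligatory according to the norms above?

ping_server

Premise 6 gives O(post_bond).
From O(post_bond) and premise 4, O(post_bond → ~dim_lights), we obtain O(~dim_lights).
The contrapositive of premise 5 (O(~vacate_premises → dim_lights)) is O(~dim_lights → vacate_premises), and O(~dim_lights) is already established, so O(vacate_premises).
From O(vacate_premises) and premise 9, O(vacate_premises → ~approve_voucher), we obtain O(~approve_voucher).
The contrapositive of premise 1 (O(~review_policy → approve_voucher)) is O(~approve_voucher → review_policy), and O(~approve_voucher) is already established, so O(review_policy).
The contrapositive of premise 2 (O(~ping_server → ~review_policy)) is O(review_policy → ping_server), and O(review_policy) is already established, so O(ping_server).
So O(ping_server) holds — ping_server is obligatory. None of the other listed options is made obligatory by any chain of premises.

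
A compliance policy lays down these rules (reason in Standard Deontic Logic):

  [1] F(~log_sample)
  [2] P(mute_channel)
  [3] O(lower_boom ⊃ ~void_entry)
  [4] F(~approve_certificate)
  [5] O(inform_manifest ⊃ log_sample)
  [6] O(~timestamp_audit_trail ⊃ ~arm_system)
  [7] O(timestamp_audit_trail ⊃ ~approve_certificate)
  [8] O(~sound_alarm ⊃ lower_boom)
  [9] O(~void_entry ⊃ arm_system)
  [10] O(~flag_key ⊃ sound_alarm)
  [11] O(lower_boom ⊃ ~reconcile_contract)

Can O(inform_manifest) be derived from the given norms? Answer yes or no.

No

Premise 5 is O(inform_manifest ⊃ log_sample); even if O(log_sample) held, inferring O(inform_manifest) would be affirming the consequent — invalid.
No other premise forces O(inform_manifest). An ideal world satisfying every premise can still have inform_manifest false, so O(inform_manifest) is not derivable.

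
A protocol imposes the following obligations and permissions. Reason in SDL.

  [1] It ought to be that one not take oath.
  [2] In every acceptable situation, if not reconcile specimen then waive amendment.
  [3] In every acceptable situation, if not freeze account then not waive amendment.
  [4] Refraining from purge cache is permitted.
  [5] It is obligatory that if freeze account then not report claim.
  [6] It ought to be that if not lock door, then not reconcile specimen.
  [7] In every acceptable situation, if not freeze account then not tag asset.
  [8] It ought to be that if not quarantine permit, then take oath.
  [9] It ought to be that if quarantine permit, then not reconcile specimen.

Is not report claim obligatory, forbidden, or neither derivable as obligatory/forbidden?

Obligatory

Premise 1 states O(¬take_oath) outright.
Premise 8 is O(¬quarantine_permit → take_oath); contrapositively O(¬take_oath → quarantine_permit). Since O(¬take_oath) holds, K gives O(quarantine_permit).
With premise 9, O(quarantine_permit → ¬reconcile_specimen), the K-axiom yields O(¬reconcile_specimen).
Premise 2 is O(¬reconcile_specimen → waive_amendment); since O(¬reconcile_specimen), deontic closure gives O(waive_amendment).
The contrapositive of premise 3 (O(¬freeze_account → ¬waive_amendment)) is O(waive_amendment → freeze_account), and O(waive_amendment) is already established, so O(freeze_account).
Premise 5 is O(freeze_account → ¬report_claim); since O(freeze_account), deontic closure gives O(¬report_claim).
Premises 4, 6, 7 do not contribute to this derivation.
Hence ¬report_claim is obligatory.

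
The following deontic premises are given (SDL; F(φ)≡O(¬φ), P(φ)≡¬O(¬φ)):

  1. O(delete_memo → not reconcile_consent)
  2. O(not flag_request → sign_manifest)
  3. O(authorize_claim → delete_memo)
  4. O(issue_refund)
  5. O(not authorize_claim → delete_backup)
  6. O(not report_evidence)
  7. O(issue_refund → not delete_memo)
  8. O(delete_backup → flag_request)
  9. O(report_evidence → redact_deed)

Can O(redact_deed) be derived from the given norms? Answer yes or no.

Premise 9 is O(report_evidence → redact_deed), but O(report_evidence) is not derivable from the premises, so it does not yield O(redact_deed).
No other premise forces O(redact_deed). An ideal world satisfying every premise can still have redact_deed false, so O(redact_deed) is not derivable.

No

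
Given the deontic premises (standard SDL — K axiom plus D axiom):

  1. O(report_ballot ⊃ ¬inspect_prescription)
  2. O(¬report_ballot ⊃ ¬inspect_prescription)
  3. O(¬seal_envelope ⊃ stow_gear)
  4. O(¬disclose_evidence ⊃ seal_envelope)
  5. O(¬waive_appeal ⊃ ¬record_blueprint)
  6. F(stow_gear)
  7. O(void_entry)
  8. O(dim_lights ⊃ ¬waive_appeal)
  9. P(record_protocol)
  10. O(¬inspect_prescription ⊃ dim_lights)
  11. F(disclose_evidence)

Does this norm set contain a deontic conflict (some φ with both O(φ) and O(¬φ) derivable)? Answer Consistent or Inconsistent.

Premise 3 is O(¬seal_envelope ⊃ stow_gear), but O(¬seal_envelope) is not derivable from the premises, so it does not yield O(stow_gear).
So O(stow_gear) is not derivable, and the apparent clash with O(¬stow_gear) does not arise.
A world satisfying every obligation exists (e.g. dim_lights=true, disclose_evidence=false, inspect_prescription=false, record_blueprint=false, record_protocol=false, report_ballot=false, seal_envelope=true, stow_gear=false, void_entry=true, waive_appeal=false); no atom is both obligatory and forbidden, so the set is consistent.

Consistent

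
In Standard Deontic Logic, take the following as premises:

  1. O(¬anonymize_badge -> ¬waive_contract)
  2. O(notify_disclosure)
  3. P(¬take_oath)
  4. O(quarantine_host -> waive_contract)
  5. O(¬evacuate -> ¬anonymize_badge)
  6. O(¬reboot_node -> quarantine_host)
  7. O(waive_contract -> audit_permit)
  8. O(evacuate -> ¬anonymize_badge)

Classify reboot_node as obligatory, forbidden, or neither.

Obligatory

By case analysis on ¬evacuate: premise 5 gives O(¬evacuate -> ¬anonymize_badge) and premise 8 gives O(evacuate -> ¬anonymize_badge), so O(¬anonymize_badge) either way.
With premise 1, O(¬anonymize_badge -> ¬waive_contract), the K-axiom yields O(¬waive_contract).
Premise 4 is O(quarantine_host -> waive_contract); contrapositively O(¬waive_contract -> ¬quarantine_host). Since O(¬waive_contract) holds, K gives O(¬quarantine_host).
Premise 6, O(¬reboot_node -> quarantine_host), contraposes to O(¬quarantine_host -> reboot_node); with O(¬quarantine_host) we get O(reboot_node).
Premises 2, 3, 7 do not contribute to this derivation.
Hence reboot_node is obligatory.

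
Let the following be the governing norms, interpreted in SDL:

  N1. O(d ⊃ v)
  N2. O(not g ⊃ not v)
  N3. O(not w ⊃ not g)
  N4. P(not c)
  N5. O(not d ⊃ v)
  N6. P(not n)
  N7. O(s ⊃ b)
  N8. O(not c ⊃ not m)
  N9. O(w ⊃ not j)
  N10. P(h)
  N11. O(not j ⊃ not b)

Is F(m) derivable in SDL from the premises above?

Premise 8 is O(not c ⊃ not m), but O(not c) is not derivable from the premises (the permission P(not c) asserts only not O(c), not O(not c)), so it does not yield O(not m).
No other premise forces O(not m). An ideal world satisfying every premise can still have m true, so F(m) is not derivable.

No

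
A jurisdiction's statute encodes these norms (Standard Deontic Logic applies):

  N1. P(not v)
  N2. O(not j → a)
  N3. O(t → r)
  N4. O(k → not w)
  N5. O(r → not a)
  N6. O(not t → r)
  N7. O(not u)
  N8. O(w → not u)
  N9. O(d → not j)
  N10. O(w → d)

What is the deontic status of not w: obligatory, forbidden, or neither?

Premises 6 and 3 cover both cases: O(not t → r) and O(t → r). Since not t ∨ t is a tautology, O(r) follows.
With premise 5, O(r → not a), the K-axiom yields O(not a).
The contrapositive of premise 2 (O(not j → a)) is O(not a → j), and O(not a) is already established, so O(j).
The contrapositive of premise 9 (O(d → not j)) is O(j → not d), and O(j) is already established, so O(not d).
Premise 10 is O(w → d); contrapositively O(not d → not w). Since O(not d) holds, K gives O(not w).
Premises 1, 4, 7, 8 do not contribute to this derivation.
Hence not w is obligatory.

Obligatory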